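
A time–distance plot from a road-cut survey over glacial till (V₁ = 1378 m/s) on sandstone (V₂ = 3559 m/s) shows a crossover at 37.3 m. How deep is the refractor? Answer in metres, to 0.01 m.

h = (x_cross/2)·√((V₂−V₁)/(V₂+V₁)).
(V₂−V₁)/(V₂+V₁) = (3559−1378)/(3559+1378) = 0.4418; √ = 0.6647.
h = (37.3/2)·0.6647 = 12.40 m.

12.40 m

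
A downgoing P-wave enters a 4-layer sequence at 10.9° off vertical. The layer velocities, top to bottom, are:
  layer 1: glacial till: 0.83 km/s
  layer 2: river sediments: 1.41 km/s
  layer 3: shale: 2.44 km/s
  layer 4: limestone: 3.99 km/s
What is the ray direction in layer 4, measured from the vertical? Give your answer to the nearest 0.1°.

Ray parameter p = sin 10.9° / 0.83 = 2.2783e-01 s/km.
sin θ_4 = p·V_4 = 2.2783e-01 × 3.99 = 0.9090.
θ_4 = arcsin 0.9090 = 65.37°.

65.4°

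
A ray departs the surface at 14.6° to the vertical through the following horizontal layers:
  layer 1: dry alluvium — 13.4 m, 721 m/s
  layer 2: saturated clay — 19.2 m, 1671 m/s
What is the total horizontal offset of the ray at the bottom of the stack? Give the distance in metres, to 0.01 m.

17.31 m

p = sin θ₁/V₁ = sin 14.6°/721 = 3.4961e-04 s/m is conserved through the stack.
Layer 1: θ = 14.60°; offset = 13.4·tan 14.60° = 3.4904 m.
Layer 2: sin θ = p·1671 = 0.5842 → θ = 35.75°; offset = 19.2·tan 35.75° = 13.8202 m.
Summing the layer offsets gives 17.3107 m.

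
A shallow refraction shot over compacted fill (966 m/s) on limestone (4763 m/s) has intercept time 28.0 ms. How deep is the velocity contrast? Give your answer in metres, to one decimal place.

h = tᵢ·V₁·V₂ / (2·√(V₂²−V₁²)).
√(V₂²−V₁²) = √(4763² − 966²) = 4664.0 m/s.
h = 0.028 s × 966 × 4763 / (2 × 4664.0) = 13.81 m.

13.8 m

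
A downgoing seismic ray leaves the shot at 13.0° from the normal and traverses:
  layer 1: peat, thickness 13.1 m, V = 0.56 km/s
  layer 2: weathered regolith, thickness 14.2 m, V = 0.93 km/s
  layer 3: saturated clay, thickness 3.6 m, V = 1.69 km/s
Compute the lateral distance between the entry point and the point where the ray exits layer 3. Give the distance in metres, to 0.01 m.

Ray parameter p = sin 13.0° / 0.56 km/s = 4.0170e-01 s/km.
Layer 1: θ = 13.00°; offset = 13.1·tan 13.00° = 3.0244 m.
Layer 2: sin θ = p·0.93 = 0.3736 → θ = 21.94°; offset = 14.2·tan 21.94° = 5.7189 m.
Layer 3: sin θ = p·1.69 = 0.6789 → θ = 42.76°; offset = 3.6·tan 42.76° = 3.3284 m.
Σ offsets = 12.0717 m.

12.07 m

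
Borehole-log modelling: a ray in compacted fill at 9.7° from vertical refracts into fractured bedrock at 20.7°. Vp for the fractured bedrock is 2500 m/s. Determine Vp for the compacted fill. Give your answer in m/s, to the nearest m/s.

1192 m/s

sin 9.7° = 0.1685; sin 20.7° = 0.3535.
V₁ = V₂·(sin θ₁/sin θ₂) = 2500·(0.1685/0.3535) = 1191.66 m/s.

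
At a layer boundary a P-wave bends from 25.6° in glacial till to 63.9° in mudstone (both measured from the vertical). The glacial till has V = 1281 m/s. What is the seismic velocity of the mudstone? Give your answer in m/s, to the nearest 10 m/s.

sin 25.6° = 0.4321; sin 63.9° = 0.8980.
V₂ = V₁·(sin θ₂/sin θ₁) = 1281·(0.8980/0.4321) = 2662.37 m/s.

2660 m/s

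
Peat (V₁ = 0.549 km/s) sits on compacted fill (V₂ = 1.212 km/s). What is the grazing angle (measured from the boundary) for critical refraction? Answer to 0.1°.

63.1°

Critical incidence: sin θ_c = V₁/V₂ = 0.549/1.212 = 0.4530.
θ_c = arcsin 0.4530 = 26.93°.
Measured from the interface: 90° − 26.93° = 63.07°.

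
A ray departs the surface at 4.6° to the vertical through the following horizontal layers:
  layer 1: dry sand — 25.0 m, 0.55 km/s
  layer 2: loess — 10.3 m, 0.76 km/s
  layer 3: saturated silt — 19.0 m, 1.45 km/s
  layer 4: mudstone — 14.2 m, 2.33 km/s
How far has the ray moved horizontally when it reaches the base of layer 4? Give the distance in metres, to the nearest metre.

12 m

Apply Snell's law at each interface; in layer i the horizontal offset is hᵢ·tan θᵢ.
Layer 1: θ = 4.60°; offset = 25.0·tan 4.60° = 2.011 m.
Layer 2: sin θ = 0.76·sin 4.6°/0.55 = 0.1108, θ = 6.36°; offset = 10.3·tan 6.36° = 1.149 m.
Layer 3: sin θ = 1.45·sin 4.6°/0.55 = 0.2114, θ = 12.21°; offset = 19.0·tan 12.21° = 4.110 m.
Layer 4: sin θ = 2.33·sin 4.6°/0.55 = 0.3398, θ = 19.86°; offset = 14.2·tan 19.86° = 5.130 m.
Total horizontal offset = 12.400 m.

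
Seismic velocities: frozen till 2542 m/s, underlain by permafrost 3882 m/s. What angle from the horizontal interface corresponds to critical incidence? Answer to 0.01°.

49.09°

At critical incidence the refracted ray runs along the interface (θ₂ = 90°), so sin θ_c = V₁/V₂.
θ_c = arcsin(2542/3882) = arcsin 0.6548 = 40.91°.
Measured from the interface: 90° − 40.91° = 49.09°.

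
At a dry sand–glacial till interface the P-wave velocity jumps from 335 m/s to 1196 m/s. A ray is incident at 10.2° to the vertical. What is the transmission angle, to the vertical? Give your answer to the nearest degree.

39°

sin θ₁/V₁ = sin θ₂/V₂ ⇒ sin θ₂ = 1196·sin 10.2°/335 = 1196·0.1771/335 = 0.6322.
θ₂ = arcsin 0.6322 = 39.21° from the normal.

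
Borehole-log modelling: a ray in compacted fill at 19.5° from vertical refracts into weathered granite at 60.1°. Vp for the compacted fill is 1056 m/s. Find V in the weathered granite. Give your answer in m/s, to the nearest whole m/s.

sin 19.5° = 0.3338; sin 60.1° = 0.8669.
V₂ = V₁·(sin θ₂/sin θ₁) = 1056·(0.8669/0.3338) = 2742.43 m/s.

2742 m/s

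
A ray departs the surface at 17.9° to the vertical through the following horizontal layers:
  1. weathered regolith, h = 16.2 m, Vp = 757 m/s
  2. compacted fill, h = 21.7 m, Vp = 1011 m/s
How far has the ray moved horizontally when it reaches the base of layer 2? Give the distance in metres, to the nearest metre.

15 m

Apply Snell's law at each interface; in layer i the horizontal offset is hᵢ·tan θᵢ.
Layer 1: θ = 17.90°; offset = 16.2·tan 17.90° = 5.232 m.
Layer 2: sin θ = 1011·sin 17.9°/757 = 0.4105, θ = 24.24°; offset = 21.7·tan 24.24° = 9.768 m.
Total horizontal offset = 15.001 m.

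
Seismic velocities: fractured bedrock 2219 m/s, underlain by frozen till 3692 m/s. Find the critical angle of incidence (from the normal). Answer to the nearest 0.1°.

At critical incidence the refracted ray runs along the interface (θ₂ = 90°), so sin θ_c = V₁/V₂.
θ_c = arcsin(2219/3692) = arcsin 0.6010 = 36.94°.

36.9°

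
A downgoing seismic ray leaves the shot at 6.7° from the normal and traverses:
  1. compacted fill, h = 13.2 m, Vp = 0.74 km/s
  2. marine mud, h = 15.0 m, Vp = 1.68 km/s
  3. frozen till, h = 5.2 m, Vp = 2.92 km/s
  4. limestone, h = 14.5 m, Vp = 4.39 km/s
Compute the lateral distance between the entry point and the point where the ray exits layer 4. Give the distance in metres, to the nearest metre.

22 m

Apply Snell's law at each interface; in layer i the horizontal offset is hᵢ·tan θᵢ.
Layer 1: θ = 6.70°; offset = 13.2·tan 6.70° = 1.551 m.
Layer 2: sin θ = 1.68·sin 6.7°/0.74 = 0.2649, θ = 15.36°; offset = 15.0·tan 15.36° = 4.120 m.
Layer 3: sin θ = 2.92·sin 6.7°/0.74 = 0.4604, θ = 27.41°; offset = 5.2·tan 27.41° = 2.697 m.
Layer 4: sin θ = 4.39·sin 6.7°/0.74 = 0.6921, θ = 43.80°; offset = 14.5·tan 43.80° = 13.905 m.
Total horizontal offset = 22.273 m.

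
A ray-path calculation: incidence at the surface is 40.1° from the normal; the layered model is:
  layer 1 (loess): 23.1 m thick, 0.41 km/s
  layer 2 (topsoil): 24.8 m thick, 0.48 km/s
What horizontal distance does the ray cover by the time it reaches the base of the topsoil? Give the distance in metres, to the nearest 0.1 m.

Apply Snell's law at each interface; in layer i the horizontal offset is hᵢ·tan θᵢ.
Layer 1: θ = 40.10°; offset = 23.1·tan 40.10° = 19.452 m.
Layer 2: sin θ = 0.48·sin 40.1°/0.41 = 0.7541, θ = 48.95°; offset = 24.8·tan 48.95° = 28.475 m.
Σ offsets = 47.927 m.

47.9 m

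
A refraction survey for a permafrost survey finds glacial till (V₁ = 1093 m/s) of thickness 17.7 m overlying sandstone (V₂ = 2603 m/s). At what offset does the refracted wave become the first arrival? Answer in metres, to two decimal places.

x_cross = 2h·√((V₂+V₁)/(V₂−V₁)).
(V₂+V₁)/(V₂−V₁) = (2603+1093)/(2603−1093) = 2.4477; √ = 1.5645.
x_cross = 2·17.7·1.5645 = 55.38 m.

55.38 m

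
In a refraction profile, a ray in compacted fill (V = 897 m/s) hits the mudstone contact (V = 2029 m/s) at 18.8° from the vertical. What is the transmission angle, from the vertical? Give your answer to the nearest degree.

sin θ₁/V₁ = sin θ₂/V₂ ⇒ sin θ₂ = 2029·sin 18.8°/897 = 2029·0.3223/897 = 0.7290.
θ₂ = sin⁻¹(0.7290) = 46.80° (from vertical).

47°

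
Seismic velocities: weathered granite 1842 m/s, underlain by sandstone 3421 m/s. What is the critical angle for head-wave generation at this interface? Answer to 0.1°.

32.6°

At critical incidence the refracted ray runs along the interface (θ₂ = 90°), so sin θ_c = V₁/V₂.
θ_c = arcsin(1842/3421) = arcsin 0.5384 = 32.58°.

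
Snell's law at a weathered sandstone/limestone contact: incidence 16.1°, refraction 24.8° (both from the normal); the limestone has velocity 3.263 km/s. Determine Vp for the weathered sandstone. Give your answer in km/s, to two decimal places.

2.16 km/s

sin 16.1° = 0.2773; sin 24.8° = 0.4195.
V₁ = V₂·(sin θ₁/sin θ₂) = 3.263·(0.2773/0.4195) = 2.16 km/s.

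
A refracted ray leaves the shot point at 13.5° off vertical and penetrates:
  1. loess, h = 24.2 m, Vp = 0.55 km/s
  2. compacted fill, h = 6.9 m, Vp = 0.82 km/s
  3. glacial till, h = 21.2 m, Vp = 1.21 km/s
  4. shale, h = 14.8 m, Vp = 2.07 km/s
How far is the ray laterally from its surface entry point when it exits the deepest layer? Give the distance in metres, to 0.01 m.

p = sin θ₁/V₁ = sin 13.5°/0.55 = 4.2445e-01 s/km is conserved through the stack.
Layer 1: θ = 13.50°; offset = 24.2·tan 13.50° = 5.8099 m.
Layer 2: sin θ = p·0.82 = 0.3480 → θ = 20.37°; offset = 6.9·tan 20.37° = 2.5617 m.
Layer 3: sin θ = p·1.21 = 0.5136 → θ = 30.90°; offset = 21.2·tan 30.90° = 12.6892 m.
Layer 4: sin θ = p·2.07 = 0.8786 → θ = 61.47°; offset = 14.8·tan 61.47° = 27.2291 m.
Total horizontal offset = 48.2900 m.

48.29 m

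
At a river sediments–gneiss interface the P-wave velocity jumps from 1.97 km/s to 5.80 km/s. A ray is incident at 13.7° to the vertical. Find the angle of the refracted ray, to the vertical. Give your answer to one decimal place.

sin θ₁/V₁ = sin θ₂/V₂ ⇒ sin θ₂ = 5.80·sin 13.7°/1.97 = 5.80·0.2368/1.97 = 0.6973.
θ₂ = sin⁻¹(0.6973) = 44.21° (from vertical).

44.2°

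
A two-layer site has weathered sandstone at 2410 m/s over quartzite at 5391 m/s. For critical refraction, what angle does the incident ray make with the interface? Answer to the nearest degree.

63°

At critical incidence the refracted ray runs along the interface (θ₂ = 90°), so sin θ_c = V₁/V₂.
θ_c = arcsin(2410/5391) = arcsin 0.4470 = 26.55°.
Measured from the interface: 90° − 26.55° = 63.45°.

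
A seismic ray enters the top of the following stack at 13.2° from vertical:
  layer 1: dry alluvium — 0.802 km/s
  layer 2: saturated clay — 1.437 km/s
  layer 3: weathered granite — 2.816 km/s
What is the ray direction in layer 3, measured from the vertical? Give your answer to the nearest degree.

Ray parameter p = sin 13.2° / 0.802 = 2.8473e-01 s/km.
sin θ_3 = p·V_3 = 2.8473e-01 × 2.816 = 0.8018.
θ_3 = 53.30° from the vertical.

53°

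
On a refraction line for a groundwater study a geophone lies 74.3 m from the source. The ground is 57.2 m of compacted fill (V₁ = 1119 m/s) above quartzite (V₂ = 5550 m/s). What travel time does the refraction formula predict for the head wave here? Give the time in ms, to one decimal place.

t = x/V₂ + 2h·√(V₂²−V₁²)/(V₁V₂).
√(V₂²−V₁²) = √(5550²−1119²) = 5436.0 m/s; delay term = 2·57.2·5436.0/(1119·5550) = 0.10013 s.
t = 74.3/5550 + 0.10013 = 0.11352 s.

113.5 ms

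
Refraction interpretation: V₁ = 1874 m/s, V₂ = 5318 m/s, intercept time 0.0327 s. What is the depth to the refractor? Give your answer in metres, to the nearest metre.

h = tᵢ·V₁·V₂ / (2·√(V₂²−V₁²)).
√(V₂²−V₁²) = √(5318² − 1874²) = 4976.9 m/s.
h = 0.0327 s × 1874 × 5318 / (2 × 4976.9) = 32.74 m.

33 m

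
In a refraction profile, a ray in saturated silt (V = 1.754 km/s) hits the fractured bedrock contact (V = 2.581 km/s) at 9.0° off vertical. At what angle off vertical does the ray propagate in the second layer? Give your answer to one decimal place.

Snell's law: sin θ₂ = (V₂/V₁)·sin θ₁ = (2.581/1.754)·sin 9.0° = 0.2302.
θ₂ = arcsin 0.2302 = 13.31° from the normal.

13.3°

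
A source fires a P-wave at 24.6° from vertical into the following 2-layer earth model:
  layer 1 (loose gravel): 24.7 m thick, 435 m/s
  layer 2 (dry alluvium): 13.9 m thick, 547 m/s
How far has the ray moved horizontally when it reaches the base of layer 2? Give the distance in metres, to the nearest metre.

20 m

Apply Snell's law at each interface; in layer i the horizontal offset is hᵢ·tan θᵢ.
Layer 1: θ = 24.60°; offset = 24.7·tan 24.60° = 11.309 m.
Layer 2: sin θ = 547·sin 24.6°/435 = 0.5235, θ = 31.56°; offset = 13.9·tan 31.56° = 8.540 m.
Summing the layer offsets gives 19.848 m.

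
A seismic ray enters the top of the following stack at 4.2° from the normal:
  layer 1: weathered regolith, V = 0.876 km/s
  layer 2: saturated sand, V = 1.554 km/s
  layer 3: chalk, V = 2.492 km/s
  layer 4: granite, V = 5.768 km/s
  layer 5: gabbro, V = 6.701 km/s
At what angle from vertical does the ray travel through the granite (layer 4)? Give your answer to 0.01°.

Snell's law across each interface conserves sin θ / V, so sin θ_4 = V_4·sin θ₁/V₁.
sin θ_4 = 5.768 × sin 4.2° / 0.876 = 0.4822.
θ_4 = arcsin 0.4822 = 28.83°.

28.83°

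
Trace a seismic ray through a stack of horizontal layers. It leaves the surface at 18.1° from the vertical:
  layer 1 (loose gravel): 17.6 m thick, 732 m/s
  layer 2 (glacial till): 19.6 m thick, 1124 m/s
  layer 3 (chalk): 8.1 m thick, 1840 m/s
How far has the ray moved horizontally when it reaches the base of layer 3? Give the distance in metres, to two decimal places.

26.52 m

Ray parameter p = sin 18.1° / 732 m/s = 4.2442e-04 s/m.
Layer 1: θ = 18.10°; offset = 17.6·tan 18.10° = 5.7526 m.
Layer 2: sin θ = p·1124 = 0.4770 → θ = 28.49°; offset = 19.6·tan 28.49° = 10.6388 m.
Layer 3: sin θ = p·1840 = 0.7809 → θ = 51.35°; offset = 8.1·tan 51.35° = 10.1272 m.
Total horizontal offset = 26.5186 m.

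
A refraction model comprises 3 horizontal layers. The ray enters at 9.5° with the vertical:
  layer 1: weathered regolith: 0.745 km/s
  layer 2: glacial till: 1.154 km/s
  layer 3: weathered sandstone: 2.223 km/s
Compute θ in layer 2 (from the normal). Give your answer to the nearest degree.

Ray parameter p = sin 9.5° / 0.745 = 2.2154e-01 s/km.
sin θ_2 = p·V_2 = 2.2154e-01 × 1.154 = 0.2557.
θ_2 = arcsin 0.2557 = 14.81°.

15°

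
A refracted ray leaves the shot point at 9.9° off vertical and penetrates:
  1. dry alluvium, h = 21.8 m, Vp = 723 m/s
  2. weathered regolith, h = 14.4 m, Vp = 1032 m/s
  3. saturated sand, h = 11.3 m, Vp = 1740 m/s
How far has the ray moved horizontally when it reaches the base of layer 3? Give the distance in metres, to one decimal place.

12.6 m

Apply Snell's law at each interface; in layer i the horizontal offset is hᵢ·tan θᵢ.
Layer 1: θ = 9.90°; offset = 21.8·tan 9.90° = 3.805 m.
Layer 2: sin θ = 1032·sin 9.9°/723 = 0.2454, θ = 14.21°; offset = 14.4·tan 14.21° = 3.645 m.
Layer 3: sin θ = 1740·sin 9.9°/723 = 0.4138, θ = 24.44°; offset = 11.3·tan 24.44° = 5.136 m.
Total horizontal offset = 12.586 m.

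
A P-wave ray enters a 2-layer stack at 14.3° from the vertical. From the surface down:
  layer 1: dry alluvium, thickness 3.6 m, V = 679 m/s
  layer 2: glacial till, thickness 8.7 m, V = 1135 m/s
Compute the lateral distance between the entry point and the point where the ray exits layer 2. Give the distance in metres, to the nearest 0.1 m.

4.9 m

p = sin θ₁/V₁ = sin 14.3°/679 = 3.6377e-04 s/m is conserved through the stack.
Layer 1: θ = 14.30°; offset = 3.6·tan 14.30° = 0.918 m.
Layer 2: sin θ = p·1135 = 0.4129 → θ = 24.39°; offset = 8.7·tan 24.39° = 3.944 m.
Total horizontal offset = 4.862 m.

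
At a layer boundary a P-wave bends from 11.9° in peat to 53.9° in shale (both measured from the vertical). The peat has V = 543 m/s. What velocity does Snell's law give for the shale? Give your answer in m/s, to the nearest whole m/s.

2128 m/s

sin 11.9° = 0.2062; sin 53.9° = 0.8080.
V₂ = V₁·(sin θ₂/sin θ₁) = 543·(0.8080/0.2062) = 2127.69 m/s.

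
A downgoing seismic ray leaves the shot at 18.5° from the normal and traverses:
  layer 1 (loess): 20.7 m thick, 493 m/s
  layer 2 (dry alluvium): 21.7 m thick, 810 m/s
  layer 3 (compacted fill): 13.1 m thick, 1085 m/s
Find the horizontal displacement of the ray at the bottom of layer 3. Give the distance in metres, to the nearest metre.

33 m

Apply Snell's law at each interface; in layer i the horizontal offset is hᵢ·tan θᵢ.
Layer 1: θ = 18.50°; offset = 20.7·tan 18.50° = 6.926 m.
Layer 2: sin θ = 810·sin 18.5°/493 = 0.5213, θ = 31.42°; offset = 21.7·tan 31.42° = 13.257 m.
Layer 3: sin θ = 1085·sin 18.5°/493 = 0.6983, θ = 44.29°; offset = 13.1·tan 44.29° = 12.781 m.
Summing the layer offsets gives 32.964 m.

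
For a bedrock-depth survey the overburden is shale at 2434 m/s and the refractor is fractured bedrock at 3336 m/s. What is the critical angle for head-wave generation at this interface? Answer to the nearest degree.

At critical incidence the refracted ray runs along the interface (θ₂ = 90°), so sin θ_c = V₁/V₂.
θ_c = arcsin(2434/3336) = arcsin 0.7296 = 46.85°.

47°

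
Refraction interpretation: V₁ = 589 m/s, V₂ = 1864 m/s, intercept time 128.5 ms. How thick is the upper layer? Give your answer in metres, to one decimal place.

h = tᵢ·V₁·V₂ / (2·√(V₂²−V₁²)).
√(V₂²−V₁²) = √(1864² − 589²) = 1768.5 m/s.
h = 0.1285 s × 589 × 1864 / (2 × 1768.5) = 39.89 m.

39.9 m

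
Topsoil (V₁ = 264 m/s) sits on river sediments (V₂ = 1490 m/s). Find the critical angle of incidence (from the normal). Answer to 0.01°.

10.21°

At critical incidence the refracted ray runs along the interface (θ₂ = 90°), so sin θ_c = V₁/V₂.
θ_c = arcsin(264/1490) = arcsin 0.1772 = 10.21°.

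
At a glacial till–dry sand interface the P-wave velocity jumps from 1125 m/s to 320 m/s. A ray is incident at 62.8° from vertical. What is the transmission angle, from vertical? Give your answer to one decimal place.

14.7°

sin θ₁/V₁ = sin θ₂/V₂ ⇒ sin θ₂ = 320·sin 62.8°/1125 = 320·0.8894/1125 = 0.2530.
θ₂ = sin⁻¹(0.2530) = 14.65° (from vertical).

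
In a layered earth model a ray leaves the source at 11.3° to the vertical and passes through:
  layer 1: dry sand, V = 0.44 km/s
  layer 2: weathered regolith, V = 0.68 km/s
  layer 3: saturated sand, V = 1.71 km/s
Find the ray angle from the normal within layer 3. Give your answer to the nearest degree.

50°

Snell's law across each interface conserves sin θ / V, so sin θ_3 = V_3·sin θ₁/V₁.
sin θ_3 = 1.71 × sin 11.3° / 0.44 = 0.7615.
θ_3 = 49.60° from the vertical.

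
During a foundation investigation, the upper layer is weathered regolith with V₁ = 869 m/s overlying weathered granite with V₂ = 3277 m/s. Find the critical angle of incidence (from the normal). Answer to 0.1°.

Critical incidence: sin θ_c = V₁/V₂ = 869/3277 = 0.2652.
θ_c = arcsin 0.2652 = 15.38°.

15.4°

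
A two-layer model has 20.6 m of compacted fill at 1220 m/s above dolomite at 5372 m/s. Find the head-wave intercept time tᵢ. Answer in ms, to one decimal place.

32.9 ms

θ_c = arcsin(V₁/V₂) = arcsin(1220/5372) = 13.13°; cos θ_c = 0.9739.
tᵢ = 2h·cos θ_c / V₁ = 2·20.6·0.9739 / 1220 = 0.03289 s.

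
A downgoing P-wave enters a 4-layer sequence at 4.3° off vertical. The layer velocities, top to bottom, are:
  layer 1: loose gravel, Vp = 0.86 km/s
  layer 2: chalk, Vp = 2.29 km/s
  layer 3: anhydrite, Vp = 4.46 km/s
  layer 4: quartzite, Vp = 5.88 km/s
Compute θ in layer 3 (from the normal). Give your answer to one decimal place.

Snell's law across each interface conserves sin θ / V, so sin θ_3 = V_3·sin θ₁/V₁.
sin θ_3 = 4.46 × sin 4.3° / 0.86 = 0.3888.
θ_3 = 22.88° from the vertical.

22.9°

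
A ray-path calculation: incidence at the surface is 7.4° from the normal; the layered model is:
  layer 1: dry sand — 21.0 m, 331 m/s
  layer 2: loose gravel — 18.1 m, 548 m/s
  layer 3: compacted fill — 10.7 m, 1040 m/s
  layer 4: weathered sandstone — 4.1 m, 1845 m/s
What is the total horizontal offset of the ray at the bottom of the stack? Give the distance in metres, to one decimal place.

p = sin θ₁/V₁ = sin 7.4°/331 = 3.8911e-04 s/m is conserved through the stack.
Layer 1: θ = 7.40°; offset = 21.0·tan 7.40° = 2.727 m.
Layer 2: sin θ = p·548 = 0.2132 → θ = 12.31°; offset = 18.1·tan 12.31° = 3.950 m.
Layer 3: sin θ = p·1040 = 0.4047 → θ = 23.87°; offset = 10.7·tan 23.87° = 4.735 m.
Layer 4: sin θ = p·1845 = 0.7179 → θ = 45.88°; offset = 4.1·tan 45.88° = 4.228 m.
Total horizontal offset = 15.641 m.

15.6 m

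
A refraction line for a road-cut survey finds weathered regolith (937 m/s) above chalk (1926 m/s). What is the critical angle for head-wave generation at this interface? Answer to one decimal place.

At critical incidence the refracted ray runs along the interface (θ₂ = 90°), so sin θ_c = V₁/V₂.
θ_c = arcsin(937/1926) = arcsin 0.4865 = 29.11°.

29.1°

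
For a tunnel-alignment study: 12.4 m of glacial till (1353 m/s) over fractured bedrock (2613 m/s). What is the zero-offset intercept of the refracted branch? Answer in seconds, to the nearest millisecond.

θ_c = arcsin(V₁/V₂) = arcsin(1353/2613) = 31.18°; cos θ_c = 0.8555.
tᵢ = 2h·cos θ_c / V₁ = 2·12.4·0.8555 / 1353 = 0.01568 s.

0.016 s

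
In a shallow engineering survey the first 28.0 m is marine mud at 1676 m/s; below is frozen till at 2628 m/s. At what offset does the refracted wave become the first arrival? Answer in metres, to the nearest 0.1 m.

119.1 m

θ_c = arcsin(1676/2628) = 39.62°, so cos θ_c = 0.7702 and tᵢ = 2h cos θ_c/V₁ = 0.0257 s.
At crossover x/V₁ = x/V₂ + tᵢ ⇒ x = tᵢ/(1/V₁ − 1/V₂) = 0.02574/(5.9666e-04 − 3.8052e-04) = 119.07 m.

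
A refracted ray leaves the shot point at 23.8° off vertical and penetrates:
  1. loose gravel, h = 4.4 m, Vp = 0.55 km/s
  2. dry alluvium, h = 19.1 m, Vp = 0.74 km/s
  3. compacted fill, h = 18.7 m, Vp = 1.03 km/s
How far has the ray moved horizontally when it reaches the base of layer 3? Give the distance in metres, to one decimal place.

Apply Snell's law at each interface; in layer i the horizontal offset is hᵢ·tan θᵢ.
Layer 1: θ = 23.80°; offset = 4.4·tan 23.80° = 1.941 m.
Layer 2: sin θ = 0.74·sin 23.8°/0.55 = 0.5430, θ = 32.88°; offset = 19.1·tan 32.88° = 12.349 m.
Layer 3: sin θ = 1.03·sin 23.8°/0.55 = 0.7557, θ = 49.09°; offset = 18.7·tan 49.09° = 21.580 m.
Total horizontal offset = 35.869 m.

35.9 m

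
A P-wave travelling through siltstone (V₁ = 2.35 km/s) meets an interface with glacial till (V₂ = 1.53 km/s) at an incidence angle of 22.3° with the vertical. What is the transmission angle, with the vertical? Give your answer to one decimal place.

sin θ₁/V₁ = sin θ₂/V₂ ⇒ sin θ₂ = 1.53·sin 22.3°/2.35 = 1.53·0.3795/2.35 = 0.2471.
θ₂ = sin⁻¹(0.2471) = 14.30° (from vertical).

14.3°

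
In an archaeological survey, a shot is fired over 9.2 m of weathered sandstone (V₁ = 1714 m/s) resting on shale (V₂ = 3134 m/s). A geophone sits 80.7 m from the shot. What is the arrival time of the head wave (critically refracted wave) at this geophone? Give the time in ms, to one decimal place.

t = x/V₂ + 2h·√(V₂²−V₁²)/(V₁V₂).
√(V₂²−V₁²) = √(3134²−1714²) = 2623.8 m/s; delay term = 2·9.2·2623.8/(1714·3134) = 0.00899 s.
t = 80.7/3134 + 0.00899 = 0.03474 s.

34.7 ms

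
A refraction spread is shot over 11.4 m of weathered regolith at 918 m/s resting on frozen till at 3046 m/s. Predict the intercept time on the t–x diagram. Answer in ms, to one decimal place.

tᵢ = 2h·√(V₂²−V₁²)/(V₁V₂).
√(V₂²−V₁²) = √(3046²−918²) = 2904.4 m/s.
tᵢ = 2·11.4·2904.4/(918·3046) = 0.02368 s.

23.7 ms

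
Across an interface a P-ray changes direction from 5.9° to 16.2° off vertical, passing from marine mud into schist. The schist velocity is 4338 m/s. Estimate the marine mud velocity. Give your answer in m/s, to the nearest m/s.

Snell's law: sin 5.9°/V₁ = sin 16.2°/V₂.
V₁ = V₂·sin 5.9°/sin 16.2° = 4338 × 0.3684 = 1598.31 m/s.

1598 m/s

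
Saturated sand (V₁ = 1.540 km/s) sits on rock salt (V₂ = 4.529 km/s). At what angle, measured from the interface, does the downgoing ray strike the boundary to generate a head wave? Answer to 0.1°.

70.1°

Critical incidence: sin θ_c = V₁/V₂ = 1.540/4.529 = 0.3400.
θ_c = arcsin 0.3400 = 19.88°.
Measured from the interface: 90° − 19.88° = 70.12°.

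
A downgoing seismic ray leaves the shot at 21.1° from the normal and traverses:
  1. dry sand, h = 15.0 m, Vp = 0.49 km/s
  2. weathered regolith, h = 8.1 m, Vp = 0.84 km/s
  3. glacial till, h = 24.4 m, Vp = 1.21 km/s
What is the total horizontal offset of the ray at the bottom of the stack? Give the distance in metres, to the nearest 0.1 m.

59.5 m

Apply Snell's law at each interface; in layer i the horizontal offset is hᵢ·tan θᵢ.
Layer 1: θ = 21.10°; offset = 15.0·tan 21.10° = 5.788 m.
Layer 2: sin θ = 0.84·sin 21.1°/0.49 = 0.6171, θ = 38.11°; offset = 8.1·tan 38.11° = 6.353 m.
Layer 3: sin θ = 1.21·sin 21.1°/0.49 = 0.8890, θ = 62.74°; offset = 24.4·tan 62.74° = 47.364 m.
Total horizontal offset = 59.505 m.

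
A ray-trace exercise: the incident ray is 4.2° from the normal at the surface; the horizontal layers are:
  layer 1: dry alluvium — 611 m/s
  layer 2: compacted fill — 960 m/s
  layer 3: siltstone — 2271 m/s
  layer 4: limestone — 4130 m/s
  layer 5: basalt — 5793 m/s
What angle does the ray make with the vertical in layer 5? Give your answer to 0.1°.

44.0°

Ray parameter p = sin 4.2° / 611 = 1.1987e-04 s/m.
sin θ_5 = p·V_5 = 1.1987e-04 × 5793 = 0.6944.
θ_5 = arcsin 0.6944 = 43.98°.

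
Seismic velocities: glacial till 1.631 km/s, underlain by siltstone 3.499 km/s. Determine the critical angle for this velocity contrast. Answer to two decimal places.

27.78°

At critical incidence the refracted ray runs along the interface (θ₂ = 90°), so sin θ_c = V₁/V₂.
θ_c = arcsin(1.631/3.499) = arcsin 0.4661 = 27.78°.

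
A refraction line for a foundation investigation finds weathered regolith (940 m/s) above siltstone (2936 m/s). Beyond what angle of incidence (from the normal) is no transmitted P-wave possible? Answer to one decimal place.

At critical incidence the refracted ray runs along the interface (θ₂ = 90°), so sin θ_c = V₁/V₂.
θ_c = arcsin(940/2936) = arcsin 0.3202 = 18.67°.

18.7°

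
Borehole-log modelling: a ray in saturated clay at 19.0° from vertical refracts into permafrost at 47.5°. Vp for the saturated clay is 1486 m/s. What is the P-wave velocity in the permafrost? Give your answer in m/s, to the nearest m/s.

Snell's law: sin 19.0°/V₁ = sin 47.5°/V₂.
V₂ = V₁·sin 47.5°/sin 19.0° = 1486 × 2.2646 = 3365.18 m/s.

3365 m/s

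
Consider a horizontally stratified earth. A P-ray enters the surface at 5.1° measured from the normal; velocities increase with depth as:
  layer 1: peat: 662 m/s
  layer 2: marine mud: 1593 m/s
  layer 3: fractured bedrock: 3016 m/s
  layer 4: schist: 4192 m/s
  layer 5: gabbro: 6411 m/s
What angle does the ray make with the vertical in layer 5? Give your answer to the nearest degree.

Ray parameter p = sin 5.1° / 662 = 1.3428e-04 s/m.
sin θ_5 = p·V_5 = 1.3428e-04 × 6411 = 0.8609.
θ_5 = arcsin 0.8609 = 59.42°.

59°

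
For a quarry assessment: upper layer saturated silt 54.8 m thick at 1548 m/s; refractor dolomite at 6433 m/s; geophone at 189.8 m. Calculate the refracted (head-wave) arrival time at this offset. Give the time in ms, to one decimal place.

θ_c = arcsin(V₁/V₂) = arcsin(1548/6433) = 13.92°, cos θ_c = 0.9706.
Intercept time tᵢ = 2h cos θ_c / V₁ = 2·54.8·0.9706/1548 = 0.06872 s.
t = x/V₂ + tᵢ = 189.8/6433 + 0.06872 = 0.09822 s.

98.2 ms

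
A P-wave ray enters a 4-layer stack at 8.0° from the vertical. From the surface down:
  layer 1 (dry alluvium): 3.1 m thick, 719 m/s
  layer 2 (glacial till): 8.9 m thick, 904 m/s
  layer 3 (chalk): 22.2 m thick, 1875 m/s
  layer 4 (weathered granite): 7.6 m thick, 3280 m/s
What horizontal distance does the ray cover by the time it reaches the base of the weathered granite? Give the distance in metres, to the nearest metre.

17 m

Apply Snell's law at each interface; in layer i the horizontal offset is hᵢ·tan θᵢ.
Layer 1: θ = 8.00°; offset = 3.1·tan 8.00° = 0.436 m.
Layer 2: sin θ = 904·sin 8.0°/719 = 0.1750, θ = 10.08°; offset = 8.9·tan 10.08° = 1.582 m.
Layer 3: sin θ = 1875·sin 8.0°/719 = 0.3629, θ = 21.28°; offset = 22.2·tan 21.28° = 8.647 m.
Layer 4: sin θ = 3280·sin 8.0°/719 = 0.6349, θ = 39.41°; offset = 7.6·tan 39.41° = 6.245 m.
Summing the layer offsets gives 16.910 m.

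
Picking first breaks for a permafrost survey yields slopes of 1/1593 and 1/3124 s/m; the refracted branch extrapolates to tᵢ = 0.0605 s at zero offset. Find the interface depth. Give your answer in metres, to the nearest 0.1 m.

56.0 m

h = tᵢ·V₁·V₂ / (2·√(V₂²−V₁²)).
√(V₂²−V₁²) = √(3124² − 1593²) = 2687.3 m/s.
h = 0.0605 s × 1593 × 3124 / (2 × 2687.3) = 56.02 m.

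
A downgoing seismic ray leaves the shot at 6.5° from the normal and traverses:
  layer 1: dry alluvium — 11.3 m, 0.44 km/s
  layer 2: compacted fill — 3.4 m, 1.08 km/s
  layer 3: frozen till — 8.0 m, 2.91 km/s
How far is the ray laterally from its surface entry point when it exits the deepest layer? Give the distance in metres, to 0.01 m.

11.31 m

p = sin θ₁/V₁ = sin 6.5°/0.44 = 2.5728e-01 s/km is conserved through the stack.
Layer 1: θ = 6.50°; offset = 11.3·tan 6.50° = 1.2875 m.
Layer 2: sin θ = p·1.08 = 0.2779 → θ = 16.13°; offset = 3.4·tan 16.13° = 0.9835 m.
Layer 3: sin θ = p·2.91 = 0.7487 → θ = 48.48°; offset = 8.0·tan 48.48° = 9.0349 m.
Summing the layer offsets gives 11.3058 m.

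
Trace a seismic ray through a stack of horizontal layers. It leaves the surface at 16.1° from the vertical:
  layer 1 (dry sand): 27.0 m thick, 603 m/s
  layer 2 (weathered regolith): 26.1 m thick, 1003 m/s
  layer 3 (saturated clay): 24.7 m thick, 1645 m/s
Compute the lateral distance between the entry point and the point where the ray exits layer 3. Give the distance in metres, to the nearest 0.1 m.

49.9 m

Ray parameter p = sin 16.1° / 603 m/s = 4.5989e-04 s/m.
Layer 1: θ = 16.10°; offset = 27.0·tan 16.10° = 7.793 m.
Layer 2: sin θ = p·1003 = 0.4613 → θ = 27.47°; offset = 26.1·tan 27.47° = 13.569 m.
Layer 3: sin θ = p·1645 = 0.7565 → θ = 49.16°; offset = 24.7·tan 49.16° = 28.573 m.
Summing the layer offsets gives 49.935 m.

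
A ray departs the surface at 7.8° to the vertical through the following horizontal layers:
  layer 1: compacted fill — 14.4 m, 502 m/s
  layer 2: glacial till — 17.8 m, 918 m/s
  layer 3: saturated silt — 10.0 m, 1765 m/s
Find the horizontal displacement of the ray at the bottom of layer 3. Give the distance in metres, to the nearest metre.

12 m

Apply Snell's law at each interface; in layer i the horizontal offset is hᵢ·tan θᵢ.
Layer 1: θ = 7.80°; offset = 14.4·tan 7.80° = 1.973 m.
Layer 2: sin θ = 918·sin 7.8°/502 = 0.2482, θ = 14.37°; offset = 17.8·tan 14.37° = 4.560 m.
Layer 3: sin θ = 1765·sin 7.8°/502 = 0.4772, θ = 28.50°; offset = 10.0·tan 28.50° = 5.430 m.
Summing the layer offsets gives 11.963 m.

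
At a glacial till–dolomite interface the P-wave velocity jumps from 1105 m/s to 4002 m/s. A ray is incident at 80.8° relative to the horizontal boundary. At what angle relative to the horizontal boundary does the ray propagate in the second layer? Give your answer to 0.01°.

54.62°

Convert to the normal: θ₁ = 90° − 80.8° = 9.2°.
Snell's law: sin θ₂ = (V₂/V₁)·sin θ₁ = (4002/1105)·sin 9.2° = 0.5790.
θ₂ = arcsin 0.5790 = 35.38° from the normal.
From the interface: 90° − 35.38° = 54.62°.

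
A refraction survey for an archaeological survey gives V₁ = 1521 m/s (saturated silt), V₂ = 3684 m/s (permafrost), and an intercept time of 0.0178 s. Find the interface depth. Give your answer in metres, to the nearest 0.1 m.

14.9 m

h = tᵢ·V₁·V₂ / (2·√(V₂²−V₁²)).
√(V₂²−V₁²) = √(3684² − 1521²) = 3355.4 m/s.
h = 0.0178 s × 1521 × 3684 / (2 × 3355.4) = 14.86 m.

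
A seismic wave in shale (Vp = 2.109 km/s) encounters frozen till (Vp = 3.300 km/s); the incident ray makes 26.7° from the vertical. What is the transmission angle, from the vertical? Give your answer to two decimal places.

44.67°

Snell's law: sin θ₂ = (V₂/V₁)·sin θ₁ = (3.300/2.109)·sin 26.7° = 0.7031.
θ₂ = arcsin 0.7031 = 44.67° from the normal.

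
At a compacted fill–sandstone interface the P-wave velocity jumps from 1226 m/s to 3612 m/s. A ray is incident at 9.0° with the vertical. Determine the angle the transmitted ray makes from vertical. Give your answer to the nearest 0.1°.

27.4°

Snell's law: sin θ₂ = (V₂/V₁)·sin θ₁ = (3612/1226)·sin 9.0° = 0.4609.
θ₂ = sin⁻¹(0.4609) = 27.44° (from vertical).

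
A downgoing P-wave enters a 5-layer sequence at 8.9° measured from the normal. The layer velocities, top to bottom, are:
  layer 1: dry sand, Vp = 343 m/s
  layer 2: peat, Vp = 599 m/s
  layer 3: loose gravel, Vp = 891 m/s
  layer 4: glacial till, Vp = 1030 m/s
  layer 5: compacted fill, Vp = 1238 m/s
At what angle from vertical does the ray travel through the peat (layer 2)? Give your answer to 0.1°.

Ray parameter p = sin 8.9° / 343 = 4.5105e-04 s/m.
sin θ_2 = p·V_2 = 4.5105e-04 × 599 = 0.2702.
θ_2 = 15.67° from the vertical.

15.7°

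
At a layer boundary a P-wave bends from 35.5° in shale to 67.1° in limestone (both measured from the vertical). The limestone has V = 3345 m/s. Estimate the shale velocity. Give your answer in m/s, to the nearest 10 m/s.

Snell's law: sin 35.5°/V₁ = sin 67.1°/V₂.
V₁ = V₂·sin 35.5°/sin 67.1° = 3345 × 0.6304 = 2108.64 m/s.

2110 m/s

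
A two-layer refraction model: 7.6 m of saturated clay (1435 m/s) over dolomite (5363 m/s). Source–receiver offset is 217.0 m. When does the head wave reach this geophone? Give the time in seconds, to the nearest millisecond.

t = x/V₂ + 2h·√(V₂²−V₁²)/(V₁V₂).
√(V₂²−V₁²) = √(5363²−1435²) = 5167.5 m/s; delay term = 2·7.6·5167.5/(1435·5363) = 0.01021 s.
t = 217.0/5363 + 0.01021 = 0.05067 s.

0.051 s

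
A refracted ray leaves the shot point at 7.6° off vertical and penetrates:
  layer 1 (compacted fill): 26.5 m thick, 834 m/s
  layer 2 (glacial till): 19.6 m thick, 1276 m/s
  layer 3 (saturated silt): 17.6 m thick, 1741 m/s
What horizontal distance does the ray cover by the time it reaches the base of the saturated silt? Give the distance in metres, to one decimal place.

Apply Snell's law at each interface; in layer i the horizontal offset is hᵢ·tan θᵢ.
Layer 1: θ = 7.60°; offset = 26.5·tan 7.60° = 3.536 m.
Layer 2: sin θ = 1276·sin 7.6°/834 = 0.2023, θ = 11.67°; offset = 19.6·tan 11.67° = 4.050 m.
Layer 3: sin θ = 1741·sin 7.6°/834 = 0.2761, θ = 16.03°; offset = 17.6·tan 16.03° = 5.056 m.
Summing the layer offsets gives 12.641 m.

12.6 m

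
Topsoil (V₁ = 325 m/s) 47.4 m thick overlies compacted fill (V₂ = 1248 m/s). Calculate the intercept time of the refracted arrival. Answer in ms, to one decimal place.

tᵢ = 2h·√(V₂²−V₁²)/(V₁V₂).
√(V₂²−V₁²) = √(1248²−325²) = 1204.9 m/s.
tᵢ = 2·47.4·1204.9/(325·1248) = 0.28163 s.

281.6 ms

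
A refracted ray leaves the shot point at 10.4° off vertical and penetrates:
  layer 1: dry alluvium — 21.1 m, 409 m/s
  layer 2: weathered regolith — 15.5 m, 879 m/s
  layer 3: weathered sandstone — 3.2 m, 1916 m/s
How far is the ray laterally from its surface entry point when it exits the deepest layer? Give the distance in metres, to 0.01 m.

15.47 m

Ray parameter p = sin 10.4° / 409 m/s = 4.4137e-04 s/m.
Layer 1: θ = 10.40°; offset = 21.1·tan 10.40° = 3.8726 m.
Layer 2: sin θ = p·879 = 0.3880 → θ = 22.83°; offset = 15.5·tan 22.83° = 6.5244 m.
Layer 3: sin θ = p·1916 = 0.8457 → θ = 57.74°; offset = 3.2·tan 57.74° = 5.0703 m.
Summing the layer offsets gives 15.4673 m.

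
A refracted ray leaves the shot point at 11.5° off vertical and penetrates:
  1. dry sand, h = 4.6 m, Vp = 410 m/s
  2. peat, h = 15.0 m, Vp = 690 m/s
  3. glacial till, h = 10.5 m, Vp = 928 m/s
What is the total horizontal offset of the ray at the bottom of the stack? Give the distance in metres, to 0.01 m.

p = sin θ₁/V₁ = sin 11.5°/410 = 4.8626e-04 s/m is conserved through the stack.
Layer 1: θ = 11.50°; offset = 4.6·tan 11.50° = 0.9359 m.
Layer 2: sin θ = p·690 = 0.3355 → θ = 19.60°; offset = 15.0·tan 19.60° = 5.3425 m.
Layer 3: sin θ = p·928 = 0.4513 → θ = 26.82°; offset = 10.5·tan 26.82° = 5.3095 m.
Summing the layer offsets gives 11.5879 m.

11.59 m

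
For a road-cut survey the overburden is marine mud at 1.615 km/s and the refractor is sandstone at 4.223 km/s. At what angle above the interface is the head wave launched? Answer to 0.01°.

67.52°

At critical incidence the refracted ray runs along the interface (θ₂ = 90°), so sin θ_c = V₁/V₂.
θ_c = arcsin(1.615/4.223) = arcsin 0.3824 = 22.48°.
Measured from the interface: 90° − 22.48° = 67.52°.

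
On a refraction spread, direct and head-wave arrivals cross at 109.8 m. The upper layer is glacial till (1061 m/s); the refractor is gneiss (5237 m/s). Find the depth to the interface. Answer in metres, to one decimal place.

h = (x_cross/2)·√((V₂−V₁)/(V₂+V₁)).
(V₂−V₁)/(V₂+V₁) = (5237−1061)/(5237+1061) = 0.6631; √ = 0.8143.
h = (109.8/2)·0.8143 = 44.70 m.

44.7 m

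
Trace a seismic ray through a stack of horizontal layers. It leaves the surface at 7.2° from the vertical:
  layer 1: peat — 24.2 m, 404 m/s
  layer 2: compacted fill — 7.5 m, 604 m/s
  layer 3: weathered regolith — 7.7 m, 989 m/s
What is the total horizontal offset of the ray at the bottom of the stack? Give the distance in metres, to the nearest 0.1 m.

7.0 m

Apply Snell's law at each interface; in layer i the horizontal offset is hᵢ·tan θᵢ.
Layer 1: θ = 7.20°; offset = 24.2·tan 7.20° = 3.057 m.
Layer 2: sin θ = 604·sin 7.2°/404 = 0.1874, θ = 10.80°; offset = 7.5·tan 10.80° = 1.431 m.
Layer 3: sin θ = 989·sin 7.2°/404 = 0.3068, θ = 17.87°; offset = 7.7·tan 17.87° = 2.482 m.
Σ offsets = 6.970 m.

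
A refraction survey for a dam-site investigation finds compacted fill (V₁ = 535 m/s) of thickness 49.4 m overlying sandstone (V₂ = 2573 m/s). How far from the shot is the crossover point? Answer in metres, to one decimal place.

θ_c = arcsin(535/2573) = 12.00°, so cos θ_c = 0.9781 and tᵢ = 2h cos θ_c/V₁ = 0.1806 s.
At crossover x/V₁ = x/V₂ + tᵢ ⇒ x = tᵢ/(1/V₁ − 1/V₂) = 0.18064/(1.8692e-03 − 3.8865e-04) = 122.01 m.

122.0 m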